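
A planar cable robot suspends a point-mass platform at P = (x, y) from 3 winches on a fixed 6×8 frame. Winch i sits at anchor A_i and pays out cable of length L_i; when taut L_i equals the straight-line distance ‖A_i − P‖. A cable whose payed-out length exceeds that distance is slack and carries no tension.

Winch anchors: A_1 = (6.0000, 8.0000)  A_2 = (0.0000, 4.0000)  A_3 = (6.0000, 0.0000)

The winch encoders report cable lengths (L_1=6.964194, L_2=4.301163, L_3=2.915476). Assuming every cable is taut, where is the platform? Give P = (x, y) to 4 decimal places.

(3.5000, 1.5000)

expand ‖A_i−P‖²=L_i² and subtract eq 1 (k_i ≔ ‖A_i‖²−L_i²)
k_1 = 36.0000+64.0000−48.5000 = 51.5000
eq1−eq2 → [12.0000  8.0000]·P = 54.0000
eq1−eq3 → [0.0000  16.0000]·P = 24.0000
2×2 solve → P = (3.5000, 1.5000)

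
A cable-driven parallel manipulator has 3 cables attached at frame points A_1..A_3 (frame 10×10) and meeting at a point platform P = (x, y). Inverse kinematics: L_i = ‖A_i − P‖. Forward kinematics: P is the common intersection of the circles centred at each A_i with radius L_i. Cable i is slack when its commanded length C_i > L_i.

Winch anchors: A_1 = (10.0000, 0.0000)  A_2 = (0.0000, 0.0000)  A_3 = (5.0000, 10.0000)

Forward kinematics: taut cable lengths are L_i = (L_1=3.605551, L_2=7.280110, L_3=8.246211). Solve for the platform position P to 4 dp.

circle eqns → linear via eq_j − eq_1; set k_j = A_j·A_j − L_j²
k_1 = 100.0000+0.0000−13.0000 = 87.0000
20.0000·x + 0.0000·y = k_1−k_2 = 140.0000
10.0000·x − 20.0000·y = k_1−k_3 = 30.0000
solve first two rows → x=7.0000, y=2.0000

(7.0000, 2.0000)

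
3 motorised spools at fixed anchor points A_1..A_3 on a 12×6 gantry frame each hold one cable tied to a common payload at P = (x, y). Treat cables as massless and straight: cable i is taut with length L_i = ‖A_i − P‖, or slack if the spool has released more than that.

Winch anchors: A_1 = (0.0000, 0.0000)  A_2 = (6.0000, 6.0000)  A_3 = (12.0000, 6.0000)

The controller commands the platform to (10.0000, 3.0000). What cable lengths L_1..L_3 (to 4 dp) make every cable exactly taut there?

L_1: Δ = A_1−P = (-10.0000, -3.0000) → ‖Δ‖ = √109.0000 = 10.4403
L_2: Δ = A_2−P = (-4.0000, 3.0000) → ‖Δ‖ = √25.0000 = 5.0000
L_3: Δ = A_3−P = (2.0000, 3.0000) → ‖Δ‖ = √13.0000 = 3.6056

(10.4403, 5.0000, 3.6056)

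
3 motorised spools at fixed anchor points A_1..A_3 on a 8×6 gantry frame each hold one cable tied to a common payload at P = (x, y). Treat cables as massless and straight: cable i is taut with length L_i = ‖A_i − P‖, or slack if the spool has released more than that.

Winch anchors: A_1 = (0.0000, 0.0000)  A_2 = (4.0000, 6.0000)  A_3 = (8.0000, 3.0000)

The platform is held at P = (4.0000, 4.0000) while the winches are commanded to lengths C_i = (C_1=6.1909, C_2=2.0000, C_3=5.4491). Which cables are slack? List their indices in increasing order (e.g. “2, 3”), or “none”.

1, 3

cable 1: √((-4.0000)²+(-4.0000)²)=5.6569, C_1=6.1909: slack
cable 2: √((0.0000)²+(2.0000)²)=2.0000, C_2=2.0000: taut
cable 3: √((4.0000)²+(-1.0000)²)=4.1231, C_3=5.4491: slack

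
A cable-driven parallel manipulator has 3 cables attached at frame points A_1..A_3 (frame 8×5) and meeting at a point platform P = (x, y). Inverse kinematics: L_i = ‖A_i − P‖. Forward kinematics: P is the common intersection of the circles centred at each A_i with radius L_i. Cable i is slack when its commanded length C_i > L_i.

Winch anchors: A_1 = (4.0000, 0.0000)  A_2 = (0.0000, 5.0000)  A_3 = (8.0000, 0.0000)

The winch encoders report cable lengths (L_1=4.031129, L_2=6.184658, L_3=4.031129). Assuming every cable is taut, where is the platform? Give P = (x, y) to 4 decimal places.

each cable: (A_i−P)·(A_i−P) = L_i²; let q_i = ‖A_i‖²−L_i²
q_1 = 16.0000+0.0000−16.2500 = -0.2500
row 1: 8.0000x − 10.0000y = 13.0000  (q_2=-13.2500)
row 2: -8.0000x + 0.0000y = -48.0000  (q_3=47.7500)
Cramer on rows 1–2 → x = 6.0000, y = 3.5000

(6.0000, 3.5000)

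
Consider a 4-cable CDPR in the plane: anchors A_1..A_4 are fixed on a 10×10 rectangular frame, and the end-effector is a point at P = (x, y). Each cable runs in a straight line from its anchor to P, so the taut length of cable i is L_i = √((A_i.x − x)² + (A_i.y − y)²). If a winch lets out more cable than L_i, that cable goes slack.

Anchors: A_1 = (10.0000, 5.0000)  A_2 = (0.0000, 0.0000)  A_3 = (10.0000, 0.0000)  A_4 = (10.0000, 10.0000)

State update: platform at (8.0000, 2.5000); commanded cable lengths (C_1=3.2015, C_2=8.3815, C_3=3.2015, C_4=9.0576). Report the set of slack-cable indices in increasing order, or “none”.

cable 1: L_1 = ‖A_1−P‖ = 3.2016;  C_1 = 3.2015 → taut
cable 2: L_2 = ‖A_2−P‖ = 8.3815;  C_2 = 8.3815 → taut
cable 3: L_3 = ‖A_3−P‖ = 3.2016;  C_3 = 3.2015 → taut
cable 4: L_4 = ‖A_4−P‖ = 7.7621;  C_4 = 9.0576 → slack

4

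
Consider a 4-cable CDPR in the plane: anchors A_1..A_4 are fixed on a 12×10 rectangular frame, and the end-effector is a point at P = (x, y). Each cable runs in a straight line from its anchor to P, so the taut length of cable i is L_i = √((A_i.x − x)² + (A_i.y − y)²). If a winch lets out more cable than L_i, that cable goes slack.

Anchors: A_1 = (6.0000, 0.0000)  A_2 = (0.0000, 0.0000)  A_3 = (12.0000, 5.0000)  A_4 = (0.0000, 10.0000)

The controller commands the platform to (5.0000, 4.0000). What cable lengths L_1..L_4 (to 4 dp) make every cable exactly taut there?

(4.1231, 6.4031, 7.0711, 7.8102)

cable 1: Δx=1.0000, Δy=-4.0000; L_1 = √(Δx²+Δy²) = 4.1231
cable 2: Δx=-5.0000, Δy=-4.0000; L_2 = √(Δx²+Δy²) = 6.4031
cable 3: Δx=7.0000, Δy=1.0000; L_3 = √(Δx²+Δy²) = 7.0711
cable 4: Δx=-5.0000, Δy=6.0000; L_4 = √(Δx²+Δy²) = 7.8102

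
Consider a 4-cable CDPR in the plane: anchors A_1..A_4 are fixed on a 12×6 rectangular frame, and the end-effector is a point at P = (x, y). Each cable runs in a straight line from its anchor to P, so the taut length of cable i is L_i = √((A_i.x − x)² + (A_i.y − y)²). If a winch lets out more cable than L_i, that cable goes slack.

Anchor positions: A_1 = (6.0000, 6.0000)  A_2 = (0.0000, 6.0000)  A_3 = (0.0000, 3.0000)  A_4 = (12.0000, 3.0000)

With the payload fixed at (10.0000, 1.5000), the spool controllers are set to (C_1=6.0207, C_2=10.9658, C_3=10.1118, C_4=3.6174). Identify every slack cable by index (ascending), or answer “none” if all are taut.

cable 1: √((-4.0000)²+(4.5000)²)=6.0208, C_1=6.0207: taut
cable 2: √((-10.0000)²+(4.5000)²)=10.9659, C_2=10.9658: taut
cable 3: √((-10.0000)²+(1.5000)²)=10.1119, C_3=10.1118: taut
cable 4: √((2.0000)²+(1.5000)²)=2.5000, C_4=3.6174: slack

4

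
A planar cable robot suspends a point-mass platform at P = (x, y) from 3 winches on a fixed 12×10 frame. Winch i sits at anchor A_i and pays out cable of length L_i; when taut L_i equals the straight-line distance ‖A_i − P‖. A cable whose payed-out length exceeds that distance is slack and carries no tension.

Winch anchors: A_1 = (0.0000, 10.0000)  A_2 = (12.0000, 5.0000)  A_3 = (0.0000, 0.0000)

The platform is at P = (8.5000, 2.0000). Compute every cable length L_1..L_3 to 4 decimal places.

L_1 = √((0.0000−8.5000)² + (10.0000−2.0000)²) = 11.6726
L_2 = √((12.0000−8.5000)² + (5.0000−2.0000)²) = 4.6098
L_3 = √((0.0000−8.5000)² + (0.0000−2.0000)²) = 8.7321

(11.6726, 4.6098, 8.7321)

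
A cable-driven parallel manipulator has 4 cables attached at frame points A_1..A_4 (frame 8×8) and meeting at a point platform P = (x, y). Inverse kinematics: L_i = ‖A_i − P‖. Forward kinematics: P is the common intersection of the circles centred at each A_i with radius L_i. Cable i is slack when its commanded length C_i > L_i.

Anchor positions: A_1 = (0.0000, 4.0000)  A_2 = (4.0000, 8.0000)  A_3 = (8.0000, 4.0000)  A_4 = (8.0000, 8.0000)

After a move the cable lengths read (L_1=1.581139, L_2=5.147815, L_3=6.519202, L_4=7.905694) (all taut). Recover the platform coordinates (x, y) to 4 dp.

each cable: (A_i−P)·(A_i−P) = L_i²; let q_i = ‖A_i‖²−L_i²
q_1 = 0.0000+16.0000−2.5000 = 13.5000
row 1: -8.0000x − 8.0000y = -40.0000  (q_2=53.5000)
row 2: -16.0000x + 0.0000y = -24.0000  (q_3=37.5000)
row 3: -16.0000x − 8.0000y = -52.0000  (q_4=65.5000)
Cramer on rows 1–2 → x = 1.5000, y = 3.5000
check cable 4: ‖A_4−P‖² = 62.5000 ≈ L_4² = 62.5000 ✓

(1.5000, 3.5000)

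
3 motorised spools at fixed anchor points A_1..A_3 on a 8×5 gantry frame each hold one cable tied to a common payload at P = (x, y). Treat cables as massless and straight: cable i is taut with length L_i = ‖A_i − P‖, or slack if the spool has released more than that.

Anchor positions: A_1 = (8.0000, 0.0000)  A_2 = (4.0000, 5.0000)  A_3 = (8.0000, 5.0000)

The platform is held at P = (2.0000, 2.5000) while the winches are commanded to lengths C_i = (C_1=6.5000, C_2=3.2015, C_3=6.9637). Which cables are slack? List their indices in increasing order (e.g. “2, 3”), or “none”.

i=1: geometric 6.5000 vs commanded 6.5000 ⇒ taut
i=2: geometric 3.2016 vs commanded 3.2015 ⇒ taut
i=3: geometric 6.5000 vs commanded 6.9637 ⇒ slack

3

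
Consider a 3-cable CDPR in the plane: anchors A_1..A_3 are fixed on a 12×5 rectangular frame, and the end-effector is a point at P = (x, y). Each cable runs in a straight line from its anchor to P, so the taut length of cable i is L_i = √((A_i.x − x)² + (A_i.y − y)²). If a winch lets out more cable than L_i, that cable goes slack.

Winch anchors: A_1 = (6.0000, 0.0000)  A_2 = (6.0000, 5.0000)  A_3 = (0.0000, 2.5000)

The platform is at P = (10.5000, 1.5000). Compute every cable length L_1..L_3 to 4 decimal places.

(4.7434, 5.7009, 10.5475)

L_1: Δ = A_1−P = (-4.5000, -1.5000) → ‖Δ‖ = √22.5000 = 4.7434
L_2: Δ = A_2−P = (-4.5000, 3.5000) → ‖Δ‖ = √32.5000 = 5.7009
L_3: Δ = A_3−P = (-10.5000, 1.0000) → ‖Δ‖ = √111.2500 = 10.5475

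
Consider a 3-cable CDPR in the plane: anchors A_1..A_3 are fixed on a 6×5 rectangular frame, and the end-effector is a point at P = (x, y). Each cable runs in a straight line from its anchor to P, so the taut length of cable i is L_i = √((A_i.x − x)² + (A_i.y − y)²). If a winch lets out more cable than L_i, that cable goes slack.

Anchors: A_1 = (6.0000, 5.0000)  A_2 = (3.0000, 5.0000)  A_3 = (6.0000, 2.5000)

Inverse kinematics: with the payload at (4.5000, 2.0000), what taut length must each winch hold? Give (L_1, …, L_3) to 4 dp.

(3.3541, 3.3541, 1.5811)

cable 1: Δx=1.5000, Δy=3.0000; L_1 = √(Δx²+Δy²) = 3.3541
cable 2: Δx=-1.5000, Δy=3.0000; L_2 = √(Δx²+Δy²) = 3.3541
cable 3: Δx=1.5000, Δy=0.5000; L_3 = √(Δx²+Δy²) = 1.5811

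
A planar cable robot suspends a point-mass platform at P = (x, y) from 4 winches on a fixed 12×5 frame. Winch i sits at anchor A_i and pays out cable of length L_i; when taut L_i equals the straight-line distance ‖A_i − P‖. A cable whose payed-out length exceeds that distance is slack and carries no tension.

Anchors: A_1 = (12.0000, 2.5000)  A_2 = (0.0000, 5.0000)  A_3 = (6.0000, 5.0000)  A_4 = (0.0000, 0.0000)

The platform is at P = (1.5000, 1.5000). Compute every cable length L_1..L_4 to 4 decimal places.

(10.5475, 3.8079, 5.7009, 2.1213)

L_1: Δ = A_1−P = (10.5000, 1.0000) → ‖Δ‖ = √111.2500 = 10.5475
L_2: Δ = A_2−P = (-1.5000, 3.5000) → ‖Δ‖ = √14.5000 = 3.8079
L_3: Δ = A_3−P = (4.5000, 3.5000) → ‖Δ‖ = √32.5000 = 5.7009
L_4: Δ = A_4−P = (-1.5000, -1.5000) → ‖Δ‖ = √4.5000 = 2.1213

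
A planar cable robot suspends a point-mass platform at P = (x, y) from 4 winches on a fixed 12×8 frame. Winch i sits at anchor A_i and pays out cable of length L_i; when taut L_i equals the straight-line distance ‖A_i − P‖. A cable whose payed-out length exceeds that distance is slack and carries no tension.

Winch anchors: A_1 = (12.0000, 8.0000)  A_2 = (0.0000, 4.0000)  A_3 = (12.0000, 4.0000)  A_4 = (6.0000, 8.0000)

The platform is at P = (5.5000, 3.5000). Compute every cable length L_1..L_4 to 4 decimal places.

L_1 = √((12.0000−5.5000)² + (8.0000−3.5000)²) = 7.9057
L_2 = √((0.0000−5.5000)² + (4.0000−3.5000)²) = 5.5227
L_3 = √((12.0000−5.5000)² + (4.0000−3.5000)²) = 6.5192
L_4 = √((6.0000−5.5000)² + (8.0000−3.5000)²) = 4.5277

(7.9057, 5.5227, 6.5192, 4.5277)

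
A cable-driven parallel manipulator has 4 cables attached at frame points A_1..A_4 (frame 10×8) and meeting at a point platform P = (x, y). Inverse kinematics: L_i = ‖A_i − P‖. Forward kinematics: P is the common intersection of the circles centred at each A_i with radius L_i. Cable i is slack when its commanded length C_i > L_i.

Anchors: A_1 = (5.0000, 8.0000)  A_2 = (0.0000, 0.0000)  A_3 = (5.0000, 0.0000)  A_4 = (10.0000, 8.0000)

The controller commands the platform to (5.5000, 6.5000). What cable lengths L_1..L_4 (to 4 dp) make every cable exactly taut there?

L_1 = √((5.0000−5.5000)² + (8.0000−6.5000)²) = 1.5811
L_2 = √((0.0000−5.5000)² + (0.0000−6.5000)²) = 8.5147
L_3 = √((5.0000−5.5000)² + (0.0000−6.5000)²) = 6.5192
L_4 = √((10.0000−5.5000)² + (8.0000−6.5000)²) = 4.7434

(1.5811, 8.5147, 6.5192, 4.7434)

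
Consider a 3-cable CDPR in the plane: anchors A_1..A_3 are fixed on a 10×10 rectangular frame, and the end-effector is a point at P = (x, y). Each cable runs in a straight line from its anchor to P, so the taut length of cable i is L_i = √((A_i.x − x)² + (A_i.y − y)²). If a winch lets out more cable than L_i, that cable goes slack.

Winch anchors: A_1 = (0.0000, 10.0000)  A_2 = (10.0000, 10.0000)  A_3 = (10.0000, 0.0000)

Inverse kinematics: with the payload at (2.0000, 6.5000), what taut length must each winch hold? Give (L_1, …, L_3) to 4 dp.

L_1: Δ = A_1−P = (-2.0000, 3.5000) → ‖Δ‖ = √16.2500 = 4.0311
L_2: Δ = A_2−P = (8.0000, 3.5000) → ‖Δ‖ = √76.2500 = 8.7321
L_3: Δ = A_3−P = (8.0000, -6.5000) → ‖Δ‖ = √106.2500 = 10.3078

(4.0311, 8.7321, 10.3078)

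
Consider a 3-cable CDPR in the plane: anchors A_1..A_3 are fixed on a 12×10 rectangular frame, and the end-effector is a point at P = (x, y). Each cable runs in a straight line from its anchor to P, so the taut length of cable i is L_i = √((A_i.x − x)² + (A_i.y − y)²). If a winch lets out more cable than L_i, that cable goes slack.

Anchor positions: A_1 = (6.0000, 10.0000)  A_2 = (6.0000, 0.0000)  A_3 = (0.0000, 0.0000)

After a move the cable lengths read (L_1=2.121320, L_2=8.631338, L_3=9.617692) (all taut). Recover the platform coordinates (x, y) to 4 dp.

(4.5000, 8.5000)

each cable: (A_i−P)·(A_i−P) = L_i²; let k_i = ‖A_i‖²−L_i²
k_1 = 36.0000+100.0000−4.5000 = 131.5000
row 1: 0.0000x + 20.0000y = 170.0000  (k_2=-38.5000)
row 2: 12.0000x + 20.0000y = 224.0000  (k_3=-92.5000)
Cramer on rows 1–2 → x = 4.5000, y = 8.5000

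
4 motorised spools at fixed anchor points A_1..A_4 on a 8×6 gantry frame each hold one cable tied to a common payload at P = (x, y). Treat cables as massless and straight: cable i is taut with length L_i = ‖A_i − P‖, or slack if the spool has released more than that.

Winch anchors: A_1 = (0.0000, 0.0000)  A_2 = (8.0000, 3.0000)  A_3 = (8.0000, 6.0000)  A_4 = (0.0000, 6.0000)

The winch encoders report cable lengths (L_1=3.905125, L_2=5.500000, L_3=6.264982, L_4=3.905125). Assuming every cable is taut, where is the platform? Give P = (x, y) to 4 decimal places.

each cable: (A_i−P)·(A_i−P) = L_i²; let q_i = ‖A_i‖²−L_i²
q_1 = 0.0000+0.0000−15.2500 = -15.2500
row 1: -16.0000x − 6.0000y = -58.0000  (q_2=42.7500)
row 2: -16.0000x − 12.0000y = -76.0000  (q_3=60.7500)
row 3: 0.0000x − 12.0000y = -36.0000  (q_4=20.7500)
Cramer on rows 1–2 → x = 2.5000, y = 3.0000
check cable 4: ‖A_4−P‖² = 15.2500 ≈ L_4² = 15.2500 ✓

(2.5000, 3.0000)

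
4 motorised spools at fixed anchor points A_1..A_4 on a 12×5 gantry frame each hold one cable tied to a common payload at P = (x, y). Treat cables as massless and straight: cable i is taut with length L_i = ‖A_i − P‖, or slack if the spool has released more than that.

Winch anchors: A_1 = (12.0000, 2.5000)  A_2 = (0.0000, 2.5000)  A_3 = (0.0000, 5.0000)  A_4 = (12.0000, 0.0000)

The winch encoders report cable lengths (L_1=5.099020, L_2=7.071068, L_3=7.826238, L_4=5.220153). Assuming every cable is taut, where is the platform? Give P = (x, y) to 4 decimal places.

each cable: (A_i−P)·(A_i−P) = L_i²; let k_i = ‖A_i‖²−L_i²
k_1 = 144.0000+6.2500−26.0000 = 124.2500
row 1: 24.0000x + 0.0000y = 168.0000  (k_2=-43.7500)
row 2: 24.0000x − 5.0000y = 160.5000  (k_3=-36.2500)
row 3: 0.0000x + 5.0000y = 7.5000  (k_4=116.7500)
Cramer on rows 1–2 → x = 7.0000, y = 1.5000
check cable 4: ‖A_4−P‖² = 27.2500 ≈ L_4² = 27.2500 ✓

(7.0000, 1.5000)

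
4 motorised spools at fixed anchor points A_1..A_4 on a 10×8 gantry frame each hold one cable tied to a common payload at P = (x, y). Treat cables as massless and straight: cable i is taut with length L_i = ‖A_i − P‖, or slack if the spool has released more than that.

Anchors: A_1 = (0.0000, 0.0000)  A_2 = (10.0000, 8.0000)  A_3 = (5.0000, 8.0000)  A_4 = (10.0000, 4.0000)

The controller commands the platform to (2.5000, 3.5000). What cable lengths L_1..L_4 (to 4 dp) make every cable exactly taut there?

(4.3012, 8.7464, 5.1478, 7.5166)

L_1: Δ = A_1−P = (-2.5000, -3.5000) → ‖Δ‖ = √18.5000 = 4.3012
L_2: Δ = A_2−P = (7.5000, 4.5000) → ‖Δ‖ = √76.5000 = 8.7464
L_3: Δ = A_3−P = (2.5000, 4.5000) → ‖Δ‖ = √26.5000 = 5.1478
L_4: Δ = A_4−P = (7.5000, 0.5000) → ‖Δ‖ = √56.5000 = 7.5166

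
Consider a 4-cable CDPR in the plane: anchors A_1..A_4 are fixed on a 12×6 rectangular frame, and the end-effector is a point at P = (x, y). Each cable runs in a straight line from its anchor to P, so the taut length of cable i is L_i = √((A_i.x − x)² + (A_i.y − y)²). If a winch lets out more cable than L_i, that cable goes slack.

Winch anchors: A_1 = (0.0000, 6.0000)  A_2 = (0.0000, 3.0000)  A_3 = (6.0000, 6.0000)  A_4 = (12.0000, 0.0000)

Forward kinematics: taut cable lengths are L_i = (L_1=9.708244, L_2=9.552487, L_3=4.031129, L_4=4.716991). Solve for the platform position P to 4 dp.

each cable: (A_i−P)·(A_i−P) = L_i²; let k_i = ‖A_i‖²−L_i²
k_1 = 0.0000+36.0000−94.2500 = -58.2500
row 1: 0.0000x + 6.0000y = 24.0000  (k_2=-82.2500)
row 2: -12.0000x + 0.0000y = -114.0000  (k_3=55.7500)
row 3: -24.0000x + 12.0000y = -180.0000  (k_4=121.7500)
Cramer on rows 1–2 → x = 9.5000, y = 4.0000
check cable 4: ‖A_4−P‖² = 22.2500 ≈ L_4² = 22.2500 ✓

(9.5000, 4.0000)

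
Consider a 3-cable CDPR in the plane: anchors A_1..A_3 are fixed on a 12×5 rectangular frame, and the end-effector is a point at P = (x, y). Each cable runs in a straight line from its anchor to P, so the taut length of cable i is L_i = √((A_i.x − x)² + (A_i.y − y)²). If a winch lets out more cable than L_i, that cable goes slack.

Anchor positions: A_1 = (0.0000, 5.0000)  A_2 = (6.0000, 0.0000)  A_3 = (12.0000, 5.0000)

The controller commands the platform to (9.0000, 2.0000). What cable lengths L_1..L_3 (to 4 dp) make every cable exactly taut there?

L_1 = √((0.0000−9.0000)² + (5.0000−2.0000)²) = 9.4868
L_2 = √((6.0000−9.0000)² + (0.0000−2.0000)²) = 3.6056
L_3 = √((12.0000−9.0000)² + (5.0000−2.0000)²) = 4.2426

(9.4868, 3.6056, 4.2426)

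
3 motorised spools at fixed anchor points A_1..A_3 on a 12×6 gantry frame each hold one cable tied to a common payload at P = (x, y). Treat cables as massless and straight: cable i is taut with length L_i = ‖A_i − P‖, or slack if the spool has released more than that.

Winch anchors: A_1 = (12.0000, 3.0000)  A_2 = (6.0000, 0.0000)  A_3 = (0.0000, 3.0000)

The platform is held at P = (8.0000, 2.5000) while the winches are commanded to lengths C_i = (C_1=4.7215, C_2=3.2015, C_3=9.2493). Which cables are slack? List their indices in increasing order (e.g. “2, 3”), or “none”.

i=1: geometric 4.0311 vs commanded 4.7215 ⇒ slack
i=2: geometric 3.2016 vs commanded 3.2015 ⇒ taut
i=3: geometric 8.0156 vs commanded 9.2493 ⇒ slack

1, 3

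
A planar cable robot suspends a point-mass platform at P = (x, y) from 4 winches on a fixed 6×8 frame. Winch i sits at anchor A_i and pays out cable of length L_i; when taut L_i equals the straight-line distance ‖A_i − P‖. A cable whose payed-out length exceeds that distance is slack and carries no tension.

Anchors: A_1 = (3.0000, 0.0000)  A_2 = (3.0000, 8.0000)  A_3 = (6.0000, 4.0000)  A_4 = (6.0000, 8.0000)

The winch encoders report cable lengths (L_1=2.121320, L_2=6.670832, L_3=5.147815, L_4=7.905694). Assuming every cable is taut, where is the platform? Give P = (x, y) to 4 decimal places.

(1.5000, 1.5000)

each cable: (A_i−P)·(A_i−P) = L_i²; let k_i = ‖A_i‖²−L_i²
k_1 = 9.0000+0.0000−4.5000 = 4.5000
row 1: 0.0000x − 16.0000y = -24.0000  (k_2=28.5000)
row 2: -6.0000x − 8.0000y = -21.0000  (k_3=25.5000)
row 3: -6.0000x − 16.0000y = -33.0000  (k_4=37.5000)
Cramer on rows 1–2 → x = 1.5000, y = 1.5000
check cable 4: ‖A_4−P‖² = 62.5000 ≈ L_4² = 62.5000 ✓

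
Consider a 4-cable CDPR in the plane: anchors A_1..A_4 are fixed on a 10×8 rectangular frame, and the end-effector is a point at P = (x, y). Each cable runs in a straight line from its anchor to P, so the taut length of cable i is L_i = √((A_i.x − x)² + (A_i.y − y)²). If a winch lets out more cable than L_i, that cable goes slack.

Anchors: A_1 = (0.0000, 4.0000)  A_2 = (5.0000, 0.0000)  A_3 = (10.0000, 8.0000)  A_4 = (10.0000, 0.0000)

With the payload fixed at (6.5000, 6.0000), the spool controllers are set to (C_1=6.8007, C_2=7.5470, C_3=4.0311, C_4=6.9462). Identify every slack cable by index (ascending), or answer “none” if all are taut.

cable 1: L_1 = ‖A_1−P‖ = 6.8007;  C_1 = 6.8007 → taut
cable 2: L_2 = ‖A_2−P‖ = 6.1847;  C_2 = 7.5470 → slack
cable 3: L_3 = ‖A_3−P‖ = 4.0311;  C_3 = 4.0311 → taut
cable 4: L_4 = ‖A_4−P‖ = 6.9462;  C_4 = 6.9462 → taut

2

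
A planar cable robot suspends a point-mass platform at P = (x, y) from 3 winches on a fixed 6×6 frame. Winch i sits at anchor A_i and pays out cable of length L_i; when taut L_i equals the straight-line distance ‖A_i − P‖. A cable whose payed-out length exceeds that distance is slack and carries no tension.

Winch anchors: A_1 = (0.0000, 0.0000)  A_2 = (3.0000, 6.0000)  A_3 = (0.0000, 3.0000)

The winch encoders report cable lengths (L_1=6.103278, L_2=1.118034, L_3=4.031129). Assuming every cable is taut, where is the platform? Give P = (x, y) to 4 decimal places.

(3.5000, 5.0000)

circle eqns → linear via eq_j − eq_1; set c_j = A_j·A_j − L_j²
c_1 = 0.0000+0.0000−37.2500 = -37.2500
-6.0000·x − 12.0000·y = c_1−c_2 = -81.0000
0.0000·x − 6.0000·y = c_1−c_3 = -30.0000
solve first two rows → x=3.5000, y=5.0000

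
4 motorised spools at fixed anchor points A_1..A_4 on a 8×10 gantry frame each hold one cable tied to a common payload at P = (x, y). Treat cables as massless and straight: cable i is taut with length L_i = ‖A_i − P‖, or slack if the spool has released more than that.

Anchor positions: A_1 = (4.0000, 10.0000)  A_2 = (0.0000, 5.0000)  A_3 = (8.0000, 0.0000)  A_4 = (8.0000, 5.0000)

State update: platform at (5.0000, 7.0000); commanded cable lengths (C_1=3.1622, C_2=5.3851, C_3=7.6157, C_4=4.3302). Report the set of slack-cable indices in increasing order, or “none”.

4

cable 1: √((-1.0000)²+(3.0000)²)=3.1623, C_1=3.1622: taut
cable 2: √((-5.0000)²+(-2.0000)²)=5.3852, C_2=5.3851: taut
cable 3: √((3.0000)²+(-7.0000)²)=7.6158, C_3=7.6157: taut
cable 4: √((3.0000)²+(-2.0000)²)=3.6056, C_4=4.3302: slack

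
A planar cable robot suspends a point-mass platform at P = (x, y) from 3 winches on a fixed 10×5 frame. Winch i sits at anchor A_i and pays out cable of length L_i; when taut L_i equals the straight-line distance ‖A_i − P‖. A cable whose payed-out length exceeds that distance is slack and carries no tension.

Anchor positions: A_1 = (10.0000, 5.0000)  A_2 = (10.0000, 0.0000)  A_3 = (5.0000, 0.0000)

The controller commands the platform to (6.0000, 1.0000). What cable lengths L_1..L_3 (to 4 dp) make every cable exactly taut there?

cable 1: Δx=4.0000, Δy=4.0000; L_1 = √(Δx²+Δy²) = 5.6569
cable 2: Δx=4.0000, Δy=-1.0000; L_2 = √(Δx²+Δy²) = 4.1231
cable 3: Δx=-1.0000, Δy=-1.0000; L_3 = √(Δx²+Δy²) = 1.4142

(5.6569, 4.1231, 1.4142)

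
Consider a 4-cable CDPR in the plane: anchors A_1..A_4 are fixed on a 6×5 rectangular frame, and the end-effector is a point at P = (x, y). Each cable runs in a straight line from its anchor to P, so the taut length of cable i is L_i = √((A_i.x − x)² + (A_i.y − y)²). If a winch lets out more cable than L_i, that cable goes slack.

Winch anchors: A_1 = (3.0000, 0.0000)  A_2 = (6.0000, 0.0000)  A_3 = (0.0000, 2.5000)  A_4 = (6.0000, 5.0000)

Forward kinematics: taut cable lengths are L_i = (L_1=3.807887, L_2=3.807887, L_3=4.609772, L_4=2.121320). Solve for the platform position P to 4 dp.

(4.5000, 3.5000)

circle eqns → linear via eq_j − eq_1; set q_j = A_j·A_j − L_j²
q_1 = 9.0000+0.0000−14.5000 = -5.5000
-6.0000·x + 0.0000·y = q_1−q_2 = -27.0000
6.0000·x − 5.0000·y = q_1−q_3 = 9.5000
-6.0000·x − 10.0000·y = q_1−q_4 = -62.0000
solve first two rows → x=4.5000, y=3.5000
check cable 4: ‖A_4−P‖² = 4.5000 ≈ L_4² = 4.5000 ✓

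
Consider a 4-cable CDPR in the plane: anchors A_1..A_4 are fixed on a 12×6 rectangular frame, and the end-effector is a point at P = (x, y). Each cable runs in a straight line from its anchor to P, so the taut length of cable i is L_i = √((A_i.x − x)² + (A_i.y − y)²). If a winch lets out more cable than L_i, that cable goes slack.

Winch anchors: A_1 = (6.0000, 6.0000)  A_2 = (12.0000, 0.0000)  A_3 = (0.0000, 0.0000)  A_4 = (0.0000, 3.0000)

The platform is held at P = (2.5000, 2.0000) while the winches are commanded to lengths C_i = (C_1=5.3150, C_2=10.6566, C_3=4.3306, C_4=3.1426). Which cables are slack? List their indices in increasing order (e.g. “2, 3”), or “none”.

i=1: geometric 5.3151 vs commanded 5.3150 ⇒ taut
i=2: geometric 9.7082 vs commanded 10.6566 ⇒ slack
i=3: geometric 3.2016 vs commanded 4.3306 ⇒ slack
i=4: geometric 2.6926 vs commanded 3.1426 ⇒ slack

2, 3, 4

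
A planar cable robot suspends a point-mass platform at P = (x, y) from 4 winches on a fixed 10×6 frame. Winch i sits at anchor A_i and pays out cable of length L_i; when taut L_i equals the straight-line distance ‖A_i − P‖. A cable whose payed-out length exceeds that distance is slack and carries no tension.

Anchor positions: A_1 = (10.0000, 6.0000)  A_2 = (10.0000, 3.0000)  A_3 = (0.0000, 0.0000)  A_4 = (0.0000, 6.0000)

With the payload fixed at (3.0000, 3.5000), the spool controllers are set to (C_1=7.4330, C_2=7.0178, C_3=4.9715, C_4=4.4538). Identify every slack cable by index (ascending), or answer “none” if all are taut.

3, 4

i=1: geometric 7.4330 vs commanded 7.4330 ⇒ taut
i=2: geometric 7.0178 vs commanded 7.0178 ⇒ taut
i=3: geometric 4.6098 vs commanded 4.9715 ⇒ slack
i=4: geometric 3.9051 vs commanded 4.4538 ⇒ slack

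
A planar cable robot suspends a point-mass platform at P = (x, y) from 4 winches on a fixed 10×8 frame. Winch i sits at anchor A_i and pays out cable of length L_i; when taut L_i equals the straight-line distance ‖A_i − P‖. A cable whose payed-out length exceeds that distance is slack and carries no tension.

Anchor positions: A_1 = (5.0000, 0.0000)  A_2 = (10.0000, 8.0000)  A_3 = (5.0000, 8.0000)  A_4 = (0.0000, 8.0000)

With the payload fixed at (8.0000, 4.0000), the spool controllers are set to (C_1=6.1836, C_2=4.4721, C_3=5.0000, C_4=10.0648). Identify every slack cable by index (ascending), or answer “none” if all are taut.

1, 4

cable 1: √((-3.0000)²+(-4.0000)²)=5.0000, C_1=6.1836: slack
cable 2: √((2.0000)²+(4.0000)²)=4.4721, C_2=4.4721: taut
cable 3: √((-3.0000)²+(4.0000)²)=5.0000, C_3=5.0000: taut
cable 4: √((-8.0000)²+(4.0000)²)=8.9443, C_4=10.0648: slack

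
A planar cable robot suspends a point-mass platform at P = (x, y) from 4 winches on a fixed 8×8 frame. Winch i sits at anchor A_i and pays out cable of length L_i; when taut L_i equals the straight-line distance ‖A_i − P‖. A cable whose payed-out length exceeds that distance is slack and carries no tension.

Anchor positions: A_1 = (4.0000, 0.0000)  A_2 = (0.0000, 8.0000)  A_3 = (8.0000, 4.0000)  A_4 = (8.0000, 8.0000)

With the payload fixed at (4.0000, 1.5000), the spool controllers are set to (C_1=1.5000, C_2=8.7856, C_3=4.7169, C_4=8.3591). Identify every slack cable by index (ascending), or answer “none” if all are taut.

cable 1: √((0.0000)²+(-1.5000)²)=1.5000, C_1=1.5000: taut
cable 2: √((-4.0000)²+(6.5000)²)=7.6322, C_2=8.7856: slack
cable 3: √((4.0000)²+(2.5000)²)=4.7170, C_3=4.7169: taut
cable 4: √((4.0000)²+(6.5000)²)=7.6322, C_4=8.3591: slack

2, 4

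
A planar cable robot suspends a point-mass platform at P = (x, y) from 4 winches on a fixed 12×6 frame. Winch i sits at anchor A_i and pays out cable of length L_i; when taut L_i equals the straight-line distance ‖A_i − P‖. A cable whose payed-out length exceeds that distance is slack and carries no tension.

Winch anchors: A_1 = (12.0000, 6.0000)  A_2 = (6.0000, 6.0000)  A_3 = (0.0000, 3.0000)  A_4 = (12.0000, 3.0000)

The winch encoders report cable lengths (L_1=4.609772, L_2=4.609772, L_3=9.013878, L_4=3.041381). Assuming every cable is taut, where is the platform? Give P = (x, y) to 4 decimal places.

(9.0000, 2.5000)

circle eqns → linear via eq_j − eq_1; set k_j = A_j·A_j − L_j²
k_1 = 144.0000+36.0000−21.2500 = 158.7500
12.0000·x + 0.0000·y = k_1−k_2 = 108.0000
24.0000·x + 6.0000·y = k_1−k_3 = 231.0000
0.0000·x + 6.0000·y = k_1−k_4 = 15.0000
solve first two rows → x=9.0000, y=2.5000
check cable 4: ‖A_4−P‖² = 9.2500 ≈ L_4² = 9.2500 ✓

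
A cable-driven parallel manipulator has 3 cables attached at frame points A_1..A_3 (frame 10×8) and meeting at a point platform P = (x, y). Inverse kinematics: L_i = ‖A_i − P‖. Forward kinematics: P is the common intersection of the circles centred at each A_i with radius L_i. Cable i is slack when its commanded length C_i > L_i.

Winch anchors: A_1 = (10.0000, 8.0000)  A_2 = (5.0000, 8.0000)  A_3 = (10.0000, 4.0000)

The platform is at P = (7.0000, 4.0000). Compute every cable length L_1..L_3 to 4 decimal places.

L_1 = √((10.0000−7.0000)² + (8.0000−4.0000)²) = 5.0000
L_2 = √((5.0000−7.0000)² + (8.0000−4.0000)²) = 4.4721
L_3 = √((10.0000−7.0000)² + (4.0000−4.0000)²) = 3.0000

(5.0000, 4.4721, 3.0000)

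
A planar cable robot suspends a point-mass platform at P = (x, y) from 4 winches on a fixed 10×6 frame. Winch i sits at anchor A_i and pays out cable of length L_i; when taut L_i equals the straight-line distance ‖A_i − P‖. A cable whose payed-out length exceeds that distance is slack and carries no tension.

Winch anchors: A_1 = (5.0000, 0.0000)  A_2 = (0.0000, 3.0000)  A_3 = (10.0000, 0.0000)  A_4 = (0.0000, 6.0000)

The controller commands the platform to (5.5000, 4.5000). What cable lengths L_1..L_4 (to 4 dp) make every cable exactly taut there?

(4.5277, 5.7009, 6.3640, 5.7009)

L_1 = √((5.0000−5.5000)² + (0.0000−4.5000)²) = 4.5277
L_2 = √((0.0000−5.5000)² + (3.0000−4.5000)²) = 5.7009
L_3 = √((10.0000−5.5000)² + (0.0000−4.5000)²) = 6.3640
L_4 = √((0.0000−5.5000)² + (6.0000−4.5000)²) = 5.7009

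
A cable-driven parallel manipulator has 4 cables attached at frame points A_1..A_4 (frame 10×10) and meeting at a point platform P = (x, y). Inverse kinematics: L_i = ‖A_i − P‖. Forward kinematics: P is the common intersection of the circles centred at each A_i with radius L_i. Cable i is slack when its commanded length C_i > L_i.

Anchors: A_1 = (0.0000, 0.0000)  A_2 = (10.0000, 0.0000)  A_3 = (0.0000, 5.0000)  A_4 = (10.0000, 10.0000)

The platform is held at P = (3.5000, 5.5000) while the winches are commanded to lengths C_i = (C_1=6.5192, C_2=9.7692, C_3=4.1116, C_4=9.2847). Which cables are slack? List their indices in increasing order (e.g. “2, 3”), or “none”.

2, 3, 4

cable 1: L_1 = ‖A_1−P‖ = 6.5192;  C_1 = 6.5192 → taut
cable 2: L_2 = ‖A_2−P‖ = 8.5147;  C_2 = 9.7692 → slack
cable 3: L_3 = ‖A_3−P‖ = 3.5355;  C_3 = 4.1116 → slack
cable 4: L_4 = ‖A_4−P‖ = 7.9057;  C_4 = 9.2847 → slack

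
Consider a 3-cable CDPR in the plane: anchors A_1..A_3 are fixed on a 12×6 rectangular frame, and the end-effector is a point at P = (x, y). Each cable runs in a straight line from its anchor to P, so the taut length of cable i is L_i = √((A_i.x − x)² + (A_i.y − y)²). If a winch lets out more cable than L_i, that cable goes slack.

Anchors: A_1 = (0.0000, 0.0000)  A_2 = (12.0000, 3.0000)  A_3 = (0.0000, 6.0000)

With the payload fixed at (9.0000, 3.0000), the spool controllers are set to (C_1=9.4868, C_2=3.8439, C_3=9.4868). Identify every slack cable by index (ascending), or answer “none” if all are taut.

2

cable 1: L_1 = ‖A_1−P‖ = 9.4868;  C_1 = 9.4868 → taut
cable 2: L_2 = ‖A_2−P‖ = 3.0000;  C_2 = 3.8439 → slack
cable 3: L_3 = ‖A_3−P‖ = 9.4868;  C_3 = 9.4868 → taut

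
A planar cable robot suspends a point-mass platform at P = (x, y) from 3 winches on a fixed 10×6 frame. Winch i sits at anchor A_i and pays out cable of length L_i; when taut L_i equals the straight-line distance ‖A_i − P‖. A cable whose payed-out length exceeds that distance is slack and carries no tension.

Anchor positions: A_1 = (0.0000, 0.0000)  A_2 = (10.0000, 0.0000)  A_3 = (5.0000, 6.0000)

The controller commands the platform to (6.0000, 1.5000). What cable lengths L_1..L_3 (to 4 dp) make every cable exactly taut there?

(6.1847, 4.2720, 4.6098)

cable 1: Δx=-6.0000, Δy=-1.5000; L_1 = √(Δx²+Δy²) = 6.1847
cable 2: Δx=4.0000, Δy=-1.5000; L_2 = √(Δx²+Δy²) = 4.2720
cable 3: Δx=-1.0000, Δy=4.5000; L_3 = √(Δx²+Δy²) = 4.6098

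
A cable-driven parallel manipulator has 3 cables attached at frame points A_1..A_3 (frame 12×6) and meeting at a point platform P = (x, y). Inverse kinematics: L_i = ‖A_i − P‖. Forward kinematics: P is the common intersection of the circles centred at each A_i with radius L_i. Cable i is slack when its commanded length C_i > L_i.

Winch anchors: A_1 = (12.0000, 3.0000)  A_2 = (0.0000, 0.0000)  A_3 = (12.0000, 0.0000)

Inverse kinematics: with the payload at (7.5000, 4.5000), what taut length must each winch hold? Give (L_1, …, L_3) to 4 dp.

(4.7434, 8.7464, 6.3640)

L_1: Δ = A_1−P = (4.5000, -1.5000) → ‖Δ‖ = √22.5000 = 4.7434
L_2: Δ = A_2−P = (-7.5000, -4.5000) → ‖Δ‖ = √76.5000 = 8.7464
L_3: Δ = A_3−P = (4.5000, -4.5000) → ‖Δ‖ = √40.5000 = 6.3640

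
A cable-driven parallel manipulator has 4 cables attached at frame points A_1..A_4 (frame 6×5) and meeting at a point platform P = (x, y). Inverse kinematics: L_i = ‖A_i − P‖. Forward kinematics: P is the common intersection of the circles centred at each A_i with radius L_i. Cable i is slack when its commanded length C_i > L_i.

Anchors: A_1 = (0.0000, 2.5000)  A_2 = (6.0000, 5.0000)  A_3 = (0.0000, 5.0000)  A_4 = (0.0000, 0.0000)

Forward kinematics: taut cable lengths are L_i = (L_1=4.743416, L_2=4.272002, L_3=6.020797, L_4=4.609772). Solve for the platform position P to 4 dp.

(4.5000, 1.0000)

each cable: (A_i−P)·(A_i−P) = L_i²; let q_i = ‖A_i‖²−L_i²
q_1 = 0.0000+6.2500−22.5000 = -16.2500
row 1: -12.0000x − 5.0000y = -59.0000  (q_2=42.7500)
row 2: 0.0000x − 5.0000y = -5.0000  (q_3=-11.2500)
row 3: 0.0000x + 5.0000y = 5.0000  (q_4=-21.2500)
Cramer on rows 1–2 → x = 4.5000, y = 1.0000
check cable 4: ‖A_4−P‖² = 21.2500 ≈ L_4² = 21.2500 ✓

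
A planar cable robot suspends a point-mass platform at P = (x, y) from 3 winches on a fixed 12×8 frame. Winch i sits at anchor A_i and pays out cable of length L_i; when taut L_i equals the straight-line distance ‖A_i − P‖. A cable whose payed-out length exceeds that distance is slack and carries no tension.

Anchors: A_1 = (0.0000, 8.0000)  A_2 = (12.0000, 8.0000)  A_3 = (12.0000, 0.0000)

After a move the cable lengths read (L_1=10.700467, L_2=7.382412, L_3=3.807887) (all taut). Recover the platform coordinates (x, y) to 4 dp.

each cable: (A_i−P)·(A_i−P) = L_i²; let c_i = ‖A_i‖²−L_i²
c_1 = 0.0000+64.0000−114.5000 = -50.5000
row 1: -24.0000x + 0.0000y = -204.0000  (c_2=153.5000)
row 2: -24.0000x + 16.0000y = -180.0000  (c_3=129.5000)
Cramer on rows 1–2 → x = 8.5000, y = 1.5000

(8.5000, 1.5000)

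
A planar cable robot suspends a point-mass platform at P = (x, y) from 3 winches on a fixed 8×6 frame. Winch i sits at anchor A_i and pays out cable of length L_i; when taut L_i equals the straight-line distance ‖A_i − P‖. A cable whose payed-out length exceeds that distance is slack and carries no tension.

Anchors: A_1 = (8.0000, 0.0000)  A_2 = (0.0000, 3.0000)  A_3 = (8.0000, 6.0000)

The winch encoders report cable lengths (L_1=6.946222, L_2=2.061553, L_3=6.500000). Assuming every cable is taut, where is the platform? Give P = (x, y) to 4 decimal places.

circle eqns → linear via eq_j − eq_1; set k_j = A_j·A_j − L_j²
k_1 = 64.0000+0.0000−48.2500 = 15.7500
16.0000·x − 6.0000·y = k_1−k_2 = 11.0000
0.0000·x − 12.0000·y = k_1−k_3 = -42.0000
solve first two rows → x=2.0000, y=3.5000

(2.0000, 3.5000)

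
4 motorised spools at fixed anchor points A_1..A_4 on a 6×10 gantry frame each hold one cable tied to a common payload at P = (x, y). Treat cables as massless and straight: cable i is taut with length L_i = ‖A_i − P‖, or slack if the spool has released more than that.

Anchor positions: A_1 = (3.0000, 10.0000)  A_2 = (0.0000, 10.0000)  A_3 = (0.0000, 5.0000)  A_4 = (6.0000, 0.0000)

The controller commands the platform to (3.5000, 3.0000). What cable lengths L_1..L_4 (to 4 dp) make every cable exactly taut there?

(7.0178, 7.8262, 4.0311, 3.9051)

L_1 = √((3.0000−3.5000)² + (10.0000−3.0000)²) = 7.0178
L_2 = √((0.0000−3.5000)² + (10.0000−3.0000)²) = 7.8262
L_3 = √((0.0000−3.5000)² + (5.0000−3.0000)²) = 4.0311
L_4 = √((6.0000−3.5000)² + (0.0000−3.0000)²) = 3.9051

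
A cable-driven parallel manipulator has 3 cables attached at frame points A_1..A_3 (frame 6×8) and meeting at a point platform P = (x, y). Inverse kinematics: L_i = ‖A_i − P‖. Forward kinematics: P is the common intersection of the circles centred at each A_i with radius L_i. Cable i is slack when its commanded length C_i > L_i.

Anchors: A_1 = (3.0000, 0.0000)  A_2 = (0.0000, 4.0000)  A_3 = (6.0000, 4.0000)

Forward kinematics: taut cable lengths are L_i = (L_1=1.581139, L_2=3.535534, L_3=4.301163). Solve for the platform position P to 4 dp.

circle eqns → linear via eq_j − eq_1; set q_j = A_j·A_j − L_j²
q_1 = 9.0000+0.0000−2.5000 = 6.5000
6.0000·x − 8.0000·y = q_1−q_2 = 3.0000
-6.0000·x − 8.0000·y = q_1−q_3 = -27.0000
solve first two rows → x=2.5000, y=1.5000

(2.5000, 1.5000)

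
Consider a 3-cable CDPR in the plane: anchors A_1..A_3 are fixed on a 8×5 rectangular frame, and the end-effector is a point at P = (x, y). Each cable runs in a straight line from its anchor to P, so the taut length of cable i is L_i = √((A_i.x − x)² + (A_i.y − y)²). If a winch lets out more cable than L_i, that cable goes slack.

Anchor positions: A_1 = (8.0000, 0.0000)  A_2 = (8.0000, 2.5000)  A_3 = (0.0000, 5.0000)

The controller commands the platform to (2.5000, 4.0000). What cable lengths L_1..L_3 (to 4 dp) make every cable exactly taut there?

L_1: Δ = A_1−P = (5.5000, -4.0000) → ‖Δ‖ = √46.2500 = 6.8007
L_2: Δ = A_2−P = (5.5000, -1.5000) → ‖Δ‖ = √32.5000 = 5.7009
L_3: Δ = A_3−P = (-2.5000, 1.0000) → ‖Δ‖ = √7.2500 = 2.6926

(6.8007, 5.7009, 2.6926)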